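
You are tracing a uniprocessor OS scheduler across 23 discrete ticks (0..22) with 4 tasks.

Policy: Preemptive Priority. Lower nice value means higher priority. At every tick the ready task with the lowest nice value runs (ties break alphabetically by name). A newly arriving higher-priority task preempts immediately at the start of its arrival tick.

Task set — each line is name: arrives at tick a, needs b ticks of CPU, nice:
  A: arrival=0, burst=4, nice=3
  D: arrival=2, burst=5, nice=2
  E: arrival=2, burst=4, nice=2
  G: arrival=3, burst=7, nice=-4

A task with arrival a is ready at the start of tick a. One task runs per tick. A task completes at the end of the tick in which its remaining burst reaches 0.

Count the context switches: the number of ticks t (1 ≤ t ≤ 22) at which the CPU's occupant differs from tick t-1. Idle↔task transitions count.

context switches = 6

t=0: ready={A} → run A
t=1: ready={A} → run A
t=2: ready={A,D,E} → run D
t=3: ready={A,D,E,G} → run G
t=4: ready={A,D,E,G} → run G
t=5: ready={A,D,E,G} → run G
t=6: ready={A,D,E,G} → run G
t=7: ready={A,D,E,G} → run G
t=8: ready={A,D,E,G} → run G
t=9: ready={A,D,E,G} → run G
t=10: ready={A,D,E} → run D
t=11: ready={A,D,E} → run D
t=12: ready={A,D,E} → run D
t=13: ready={A,D,E} → run D
t=14: ready={A,E} → run E
t=15: ready={A,E} → run E
t=16: ready={A,E} → run E
t=17: ready={A,E} → run E
t=18: ready={A} → run A
t=19: ready={A} → run A
t=20: (idle)
t=21: (idle)
t=22: (idle)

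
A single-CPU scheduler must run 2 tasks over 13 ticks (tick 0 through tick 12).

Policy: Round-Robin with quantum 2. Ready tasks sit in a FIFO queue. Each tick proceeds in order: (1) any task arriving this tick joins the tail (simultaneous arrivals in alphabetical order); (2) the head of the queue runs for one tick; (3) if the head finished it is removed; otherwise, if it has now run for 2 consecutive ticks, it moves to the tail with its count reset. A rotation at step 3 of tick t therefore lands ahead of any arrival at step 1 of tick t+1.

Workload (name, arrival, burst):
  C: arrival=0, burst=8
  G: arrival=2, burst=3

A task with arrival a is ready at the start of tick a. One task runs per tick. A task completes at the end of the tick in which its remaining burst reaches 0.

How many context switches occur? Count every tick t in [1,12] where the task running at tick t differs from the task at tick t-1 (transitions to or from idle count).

context switches = 5

t=0: queue=[C] q_used=0 → run C
t=1: queue=[C] q_used=1 → run C
t=2: queue=[C,G] q_used=0 → run C
t=3: queue=[C,G] q_used=1 → run C
t=4: queue=[G,C] q_used=0 → run G
t=5: queue=[G,C] q_used=1 → run G
t=6: queue=[C,G] q_used=0 → run C
t=7: queue=[C,G] q_used=1 → run C
t=8: queue=[G,C] q_used=0 → run G
t=9: queue=[C] q_used=0 → run C
t=10: queue=[C] q_used=1 → run C
t=11: (idle)
t=12: (idle)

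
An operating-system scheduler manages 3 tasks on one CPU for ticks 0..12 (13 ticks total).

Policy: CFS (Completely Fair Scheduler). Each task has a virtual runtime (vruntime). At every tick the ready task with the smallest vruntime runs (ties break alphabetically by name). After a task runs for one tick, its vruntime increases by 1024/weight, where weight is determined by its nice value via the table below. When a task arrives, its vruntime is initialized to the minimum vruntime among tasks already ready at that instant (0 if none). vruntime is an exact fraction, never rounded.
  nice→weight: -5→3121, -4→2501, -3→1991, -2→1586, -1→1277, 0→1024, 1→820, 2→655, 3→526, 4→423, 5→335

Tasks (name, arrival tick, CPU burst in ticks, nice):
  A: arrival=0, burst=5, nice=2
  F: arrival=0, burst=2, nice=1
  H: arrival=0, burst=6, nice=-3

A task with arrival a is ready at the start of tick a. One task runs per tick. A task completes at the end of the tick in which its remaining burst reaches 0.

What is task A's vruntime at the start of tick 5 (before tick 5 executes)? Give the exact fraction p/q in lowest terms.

t=0: vr[A=0 F=0 H=0] → run A
t=1: vr[A=1024/655 F=0 H=0] → run F
t=2: vr[A=1024/655 F=256/205 H=0] → run H
t=3: vr[A=1024/655 F=256/205 H=1024/1991] → run H
t=4: vr[A=1024/655 F=256/205 H=2048/1991] → run H
t=5: vr[A=1024/655 F=256/205 H=3072/1991] → run F
t=6: vr[A=1024/655 H=3072/1991] → run H
t=7: vr[A=1024/655 H=4096/1991] → run A
t=8: vr[A=2048/655 H=4096/1991] → run H
t=9: vr[A=2048/655 H=5120/1991] → run H
t=10: vr[A=2048/655] → run A
t=11: vr[A=3072/655] → run A
t=12: vr[A=4096/655] → run A

vruntime(A, start of tick 5) = 1024/655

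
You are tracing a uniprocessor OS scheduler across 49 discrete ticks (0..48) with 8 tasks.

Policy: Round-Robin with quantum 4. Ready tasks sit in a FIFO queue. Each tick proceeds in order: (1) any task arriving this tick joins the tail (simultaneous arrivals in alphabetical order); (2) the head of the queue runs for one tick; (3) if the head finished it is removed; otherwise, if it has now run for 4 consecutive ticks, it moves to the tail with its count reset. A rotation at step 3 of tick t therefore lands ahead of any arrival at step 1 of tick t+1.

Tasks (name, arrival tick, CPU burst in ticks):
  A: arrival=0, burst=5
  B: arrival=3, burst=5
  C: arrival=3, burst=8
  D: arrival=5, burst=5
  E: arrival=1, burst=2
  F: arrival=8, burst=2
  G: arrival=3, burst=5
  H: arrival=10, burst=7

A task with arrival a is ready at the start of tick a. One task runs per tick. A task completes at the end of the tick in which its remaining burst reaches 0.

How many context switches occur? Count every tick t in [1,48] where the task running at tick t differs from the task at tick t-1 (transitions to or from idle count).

t=0: queue=[A] q_used=0 → run A
t=1: queue=[A,E] q_used=1 → run A
t=2: queue=[A,E] q_used=2 → run A
t=3: queue=[A,E,B,C,G] q_used=3 → run A
t=4: queue=[E,B,C,G,A] q_used=0 → run E
t=5: queue=[E,B,C,G,A,D] q_used=1 → run E
t=6: queue=[B,C,G,A,D] q_used=0 → run B
t=7: queue=[B,C,G,A,D] q_used=1 → run B
t=8: queue=[B,C,G,A,D,F] q_used=2 → run B
t=9: queue=[B,C,G,A,D,F] q_used=3 → run B
t=10: queue=[C,G,A,D,F,B,H] q_used=0 → run C
t=11: queue=[C,G,A,D,F,B,H] q_used=1 → run C
t=12: queue=[C,G,A,D,F,B,H] q_used=2 → run C
t=13: queue=[C,G,A,D,F,B,H] q_used=3 → run C
t=14: queue=[G,A,D,F,B,H,C] q_used=0 → run G
t=15: queue=[G,A,D,F,B,H,C] q_used=1 → run G
t=16: queue=[G,A,D,F,B,H,C] q_used=2 → run G
t=17: queue=[G,A,D,F,B,H,C] q_used=3 → run G
t=18: queue=[A,D,F,B,H,C,G] q_used=0 → run A
t=19: queue=[D,F,B,H,C,G] q_used=0 → run D
t=20: queue=[D,F,B,H,C,G] q_used=1 → run D
t=21: queue=[D,F,B,H,C,G] q_used=2 → run D
t=22: queue=[D,F,B,H,C,G] q_used=3 → run D
t=23: queue=[F,B,H,C,G,D] q_used=0 → run F
t=24: queue=[F,B,H,C,G,D] q_used=1 → run F
t=25: queue=[B,H,C,G,D] q_used=0 → run B
t=26: queue=[H,C,G,D] q_used=0 → run H
t=27: queue=[H,C,G,D] q_used=1 → run H
t=28: queue=[H,C,G,D] q_used=2 → run H
t=29: queue=[H,C,G,D] q_used=3 → run H
t=30: queue=[C,G,D,H] q_used=0 → run C
t=31: queue=[C,G,D,H] q_used=1 → run C
t=32: queue=[C,G,D,H] q_used=2 → run C
t=33: queue=[C,G,D,H] q_used=3 → run C
t=34: queue=[G,D,H] q_used=0 → run G
t=35: queue=[D,H] q_used=0 → run D
t=36: queue=[H] q_used=0 → run H
t=37: queue=[H] q_used=1 → run H
t=38: queue=[H] q_used=2 → run H
t=39: (idle)
t=40: (idle)
t=41: (idle)
t=42: (idle)
t=43: (idle)
t=44: (idle)
t=45: (idle)
t=46: (idle)
t=47: (idle)
t=48: (idle)

context switches = 14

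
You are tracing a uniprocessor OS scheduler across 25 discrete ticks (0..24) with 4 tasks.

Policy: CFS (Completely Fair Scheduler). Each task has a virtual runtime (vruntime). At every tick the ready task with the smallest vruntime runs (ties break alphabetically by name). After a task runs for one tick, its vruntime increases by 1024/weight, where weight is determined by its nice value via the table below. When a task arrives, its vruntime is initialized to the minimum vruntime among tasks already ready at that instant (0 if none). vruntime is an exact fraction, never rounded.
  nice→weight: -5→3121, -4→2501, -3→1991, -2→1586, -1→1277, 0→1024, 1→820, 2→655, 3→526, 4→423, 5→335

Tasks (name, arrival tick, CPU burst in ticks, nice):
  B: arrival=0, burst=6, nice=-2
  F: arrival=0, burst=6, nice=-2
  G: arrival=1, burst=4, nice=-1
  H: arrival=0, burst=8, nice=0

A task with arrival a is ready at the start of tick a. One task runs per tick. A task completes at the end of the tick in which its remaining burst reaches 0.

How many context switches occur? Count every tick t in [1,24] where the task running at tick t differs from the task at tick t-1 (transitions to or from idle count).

t=0: vr[B=0 F=0 H=0] → run B
t=1: vr[B=512/793 F=0 G=0 H=0] → run F
t=2: vr[B=512/793 F=512/793 G=0 H=0] → run G
t=3: vr[B=512/793 F=512/793 G=1024/1277 H=0] → run H
t=4: vr[B=512/793 F=512/793 G=1024/1277 H=1] → run B
t=5: vr[B=1024/793 F=512/793 G=1024/1277 H=1] → run F
t=6: vr[B=1024/793 F=1024/793 G=1024/1277 H=1] → run G
t=7: vr[B=1024/793 F=1024/793 G=2048/1277 H=1] → run H
t=8: vr[B=1024/793 F=1024/793 G=2048/1277 H=2] → run B
t=9: vr[B=1536/793 F=1024/793 G=2048/1277 H=2] → run F
t=10: vr[B=1536/793 F=1536/793 G=2048/1277 H=2] → run G
t=11: vr[B=1536/793 F=1536/793 G=3072/1277 H=2] → run B
t=12: vr[B=2048/793 F=1536/793 G=3072/1277 H=2] → run F
t=13: vr[B=2048/793 F=2048/793 G=3072/1277 H=2] → run H
t=14: vr[B=2048/793 F=2048/793 G=3072/1277 H=3] → run G
t=15: vr[B=2048/793 F=2048/793 H=3] → run B
t=16: vr[B=2560/793 F=2048/793 H=3] → run F
t=17: vr[B=2560/793 F=2560/793 H=3] → run H
t=18: vr[B=2560/793 F=2560/793 H=4] → run B
t=19: vr[F=2560/793 H=4] → run F
t=20: vr[H=4] → run H
t=21: vr[H=5] → run H
t=22: vr[H=6] → run H
t=23: vr[H=7] → run H
t=24: (idle)

context switches = 21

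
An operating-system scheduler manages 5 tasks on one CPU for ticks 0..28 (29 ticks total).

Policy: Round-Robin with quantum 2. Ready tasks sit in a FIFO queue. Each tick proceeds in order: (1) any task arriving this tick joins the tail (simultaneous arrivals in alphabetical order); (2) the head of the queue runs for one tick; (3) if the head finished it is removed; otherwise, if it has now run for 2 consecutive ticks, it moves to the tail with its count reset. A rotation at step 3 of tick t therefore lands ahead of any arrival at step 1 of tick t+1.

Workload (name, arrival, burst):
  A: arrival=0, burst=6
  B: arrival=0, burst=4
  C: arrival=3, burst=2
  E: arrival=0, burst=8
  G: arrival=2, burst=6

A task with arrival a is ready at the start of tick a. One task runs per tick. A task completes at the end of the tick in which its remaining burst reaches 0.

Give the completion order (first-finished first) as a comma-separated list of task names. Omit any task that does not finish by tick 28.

t=0: queue=[A,B,E] q_used=0 → run A
t=1: queue=[A,B,E] q_used=1 → run A
t=2: queue=[B,E,A,G] q_used=0 → run B
t=3: queue=[B,E,A,G,C] q_used=1 → run B
t=4: queue=[E,A,G,C,B] q_used=0 → run E
t=5: queue=[E,A,G,C,B] q_used=1 → run E
t=6: queue=[A,G,C,B,E] q_used=0 → run A
t=7: queue=[A,G,C,B,E] q_used=1 → run A
t=8: queue=[G,C,B,E,A] q_used=0 → run G
t=9: queue=[G,C,B,E,A] q_used=1 → run G
t=10: queue=[C,B,E,A,G] q_used=0 → run C
t=11: queue=[C,B,E,A,G] q_used=1 → run C
t=12: queue=[B,E,A,G] q_used=0 → run B
t=13: queue=[B,E,A,G] q_used=1 → run B
t=14: queue=[E,A,G] q_used=0 → run E
t=15: queue=[E,A,G] q_used=1 → run E
t=16: queue=[A,G,E] q_used=0 → run A
t=17: queue=[A,G,E] q_used=1 → run A
t=18: queue=[G,E] q_used=0 → run G
t=19: queue=[G,E] q_used=1 → run G
t=20: queue=[E,G] q_used=0 → run E
t=21: queue=[E,G] q_used=1 → run E
t=22: queue=[G,E] q_used=0 → run G
t=23: queue=[G,E] q_used=1 → run G
t=24: queue=[E] q_used=0 → run E
t=25: queue=[E] q_used=1 → run E
t=26: (idle)
t=27: (idle)
t=28: (idle)

completion order = C, B, A, G, E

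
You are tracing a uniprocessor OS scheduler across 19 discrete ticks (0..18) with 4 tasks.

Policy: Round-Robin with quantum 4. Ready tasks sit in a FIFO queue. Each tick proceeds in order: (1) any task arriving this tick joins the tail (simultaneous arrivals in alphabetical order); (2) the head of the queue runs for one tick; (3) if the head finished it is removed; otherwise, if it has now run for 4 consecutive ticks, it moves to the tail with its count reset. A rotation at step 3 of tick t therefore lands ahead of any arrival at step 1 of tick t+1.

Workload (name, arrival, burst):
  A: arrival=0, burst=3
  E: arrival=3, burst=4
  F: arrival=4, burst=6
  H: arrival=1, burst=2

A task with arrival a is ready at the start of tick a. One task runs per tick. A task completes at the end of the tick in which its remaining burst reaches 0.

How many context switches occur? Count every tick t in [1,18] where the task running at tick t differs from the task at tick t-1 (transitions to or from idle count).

t=0: queue=[A] q_used=0 → run A
t=1: queue=[A,H] q_used=1 → run A
t=2: queue=[A,H] q_used=2 → run A
t=3: queue=[H,E] q_used=0 → run H
t=4: queue=[H,E,F] q_used=1 → run H
t=5: queue=[E,F] q_used=0 → run E
t=6: queue=[E,F] q_used=1 → run E
t=7: queue=[E,F] q_used=2 → run E
t=8: queue=[E,F] q_used=3 → run E
t=9: queue=[F] q_used=0 → run F
t=10: queue=[F] q_used=1 → run F
t=11: queue=[F] q_used=2 → run F
t=12: queue=[F] q_used=3 → run F
t=13: queue=[F] q_used=0 → run F
t=14: queue=[F] q_used=1 → run F
t=15: (idle)
t=16: (idle)
t=17: (idle)
t=18: (idle)

context switches = 4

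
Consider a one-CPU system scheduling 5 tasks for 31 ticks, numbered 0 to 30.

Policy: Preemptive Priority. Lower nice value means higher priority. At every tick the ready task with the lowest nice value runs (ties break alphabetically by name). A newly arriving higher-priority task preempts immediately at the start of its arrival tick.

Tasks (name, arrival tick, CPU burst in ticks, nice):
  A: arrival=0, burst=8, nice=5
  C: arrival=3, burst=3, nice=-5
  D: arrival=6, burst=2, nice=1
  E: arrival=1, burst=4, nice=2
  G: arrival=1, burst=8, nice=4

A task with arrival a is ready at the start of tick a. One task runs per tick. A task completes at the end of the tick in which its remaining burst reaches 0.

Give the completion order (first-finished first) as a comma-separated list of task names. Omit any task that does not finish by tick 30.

t=0: ready={A} → run A
t=1: ready={A,E,G} → run E
t=2: ready={A,E,G} → run E
t=3: ready={A,C,E,G} → run C
t=4: ready={A,C,E,G} → run C
t=5: ready={A,C,E,G} → run C
t=6: ready={A,D,E,G} → run D
t=7: ready={A,D,E,G} → run D
t=8: ready={A,E,G} → run E
t=9: ready={A,E,G} → run E
t=10: ready={A,G} → run G
t=11: ready={A,G} → run G
t=12: ready={A,G} → run G
t=13: ready={A,G} → run G
t=14: ready={A,G} → run G
t=15: ready={A,G} → run G
t=16: ready={A,G} → run G
t=17: ready={A,G} → run G
t=18: ready={A} → run A
t=19: ready={A} → run A
t=20: ready={A} → run A
t=21: ready={A} → run A
t=22: ready={A} → run A
t=23: ready={A} → run A
t=24: ready={A} → run A
t=25: (idle)
t=26: (idle)
t=27: (idle)
t=28: (idle)
t=29: (idle)
t=30: (idle)

completion order = C, D, E, G, A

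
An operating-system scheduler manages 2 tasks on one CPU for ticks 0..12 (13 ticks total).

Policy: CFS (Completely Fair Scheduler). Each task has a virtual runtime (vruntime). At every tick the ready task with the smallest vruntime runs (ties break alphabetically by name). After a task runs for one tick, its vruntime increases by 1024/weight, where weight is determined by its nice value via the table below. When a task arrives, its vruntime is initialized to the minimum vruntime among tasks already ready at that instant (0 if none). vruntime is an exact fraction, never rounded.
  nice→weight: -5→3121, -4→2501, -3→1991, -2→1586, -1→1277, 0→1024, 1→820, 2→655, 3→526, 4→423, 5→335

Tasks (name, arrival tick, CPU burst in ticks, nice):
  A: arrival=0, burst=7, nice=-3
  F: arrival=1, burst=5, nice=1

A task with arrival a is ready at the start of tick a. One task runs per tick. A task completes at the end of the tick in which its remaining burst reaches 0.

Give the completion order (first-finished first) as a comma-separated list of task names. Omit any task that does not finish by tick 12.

completion order = A, F

t=0: vr[A=0] → run A
t=1: vr[A=1024/1991 F=1024/1991] → run A
t=2: vr[A=2048/1991 F=1024/1991] → run F
t=3: vr[A=2048/1991 F=719616/408155] → run A
t=4: vr[A=3072/1991 F=719616/408155] → run A
t=5: vr[A=4096/1991 F=719616/408155] → run F
t=6: vr[A=4096/1991 F=1229312/408155] → run A
t=7: vr[A=5120/1991 F=1229312/408155] → run A
t=8: vr[A=6144/1991 F=1229312/408155] → run F
t=9: vr[A=6144/1991 F=1739008/408155] → run A
t=10: vr[F=1739008/408155] → run F
t=11: vr[F=2248704/408155] → run F
t=12: (idle)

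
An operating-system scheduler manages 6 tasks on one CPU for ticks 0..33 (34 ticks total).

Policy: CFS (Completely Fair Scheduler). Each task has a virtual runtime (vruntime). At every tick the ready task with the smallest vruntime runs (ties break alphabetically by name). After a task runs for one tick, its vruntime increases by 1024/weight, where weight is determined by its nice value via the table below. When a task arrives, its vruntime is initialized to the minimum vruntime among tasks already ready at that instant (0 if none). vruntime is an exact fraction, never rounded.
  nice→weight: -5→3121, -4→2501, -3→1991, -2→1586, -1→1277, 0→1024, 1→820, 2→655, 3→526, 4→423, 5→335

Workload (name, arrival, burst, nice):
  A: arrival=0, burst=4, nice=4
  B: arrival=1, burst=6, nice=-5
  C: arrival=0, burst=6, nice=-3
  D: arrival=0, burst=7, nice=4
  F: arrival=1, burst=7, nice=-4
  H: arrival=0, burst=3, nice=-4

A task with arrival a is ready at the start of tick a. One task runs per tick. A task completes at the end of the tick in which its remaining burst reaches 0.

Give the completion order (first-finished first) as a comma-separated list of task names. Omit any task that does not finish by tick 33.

completion order = H, B, F, C, A, D

t=0: vr[A=0 C=0 D=0 H=0] → run A
t=1: vr[A=1024/423 B=0 C=0 D=0 F=0 H=0] → run B
t=2: vr[A=1024/423 B=1024/3121 C=0 D=0 F=0 H=0] → run C
t=3: vr[A=1024/423 B=1024/3121 C=1024/1991 D=0 F=0 H=0] → run D
t=4: vr[A=1024/423 B=1024/3121 C=1024/1991 D=1024/423 F=0 H=0] → run F
t=5: vr[A=1024/423 B=1024/3121 C=1024/1991 D=1024/423 F=1024/2501 H=0] → run H
t=6: vr[A=1024/423 B=1024/3121 C=1024/1991 D=1024/423 F=1024/2501 H=1024/2501] → run B
t=7: vr[A=1024/423 B=2048/3121 C=1024/1991 D=1024/423 F=1024/2501 H=1024/2501] → run F
t=8: vr[A=1024/423 B=2048/3121 C=1024/1991 D=1024/423 F=2048/2501 H=1024/2501] → run H
t=9: vr[A=1024/423 B=2048/3121 C=1024/1991 D=1024/423 F=2048/2501 H=2048/2501] → run C
t=10: vr[A=1024/423 B=2048/3121 C=2048/1991 D=1024/423 F=2048/2501 H=2048/2501] → run B
t=11: vr[A=1024/423 B=3072/3121 C=2048/1991 D=1024/423 F=2048/2501 H=2048/2501] → run F
t=12: vr[A=1024/423 B=3072/3121 C=2048/1991 D=1024/423 F=3072/2501 H=2048/2501] → run H
t=13: vr[A=1024/423 B=3072/3121 C=2048/1991 D=1024/423 F=3072/2501] → run B
t=14: vr[A=1024/423 B=4096/3121 C=2048/1991 D=1024/423 F=3072/2501] → run C
t=15: vr[A=1024/423 B=4096/3121 C=3072/1991 D=1024/423 F=3072/2501] → run F
t=16: vr[A=1024/423 B=4096/3121 C=3072/1991 D=1024/423 F=4096/2501] → run B
t=17: vr[A=1024/423 B=5120/3121 C=3072/1991 D=1024/423 F=4096/2501] → run C
t=18: vr[A=1024/423 B=5120/3121 C=4096/1991 D=1024/423 F=4096/2501] → run F
t=19: vr[A=1024/423 B=5120/3121 C=4096/1991 D=1024/423 F=5120/2501] → run B
t=20: vr[A=1024/423 C=4096/1991 D=1024/423 F=5120/2501] → run F
t=21: vr[A=1024/423 C=4096/1991 D=1024/423 F=6144/2501] → run C
t=22: vr[A=1024/423 C=5120/1991 D=1024/423 F=6144/2501] → run A
t=23: vr[A=2048/423 C=5120/1991 D=1024/423 F=6144/2501] → run D
t=24: vr[A=2048/423 C=5120/1991 D=2048/423 F=6144/2501] → run F
t=25: vr[A=2048/423 C=5120/1991 D=2048/423] → run C
t=26: vr[A=2048/423 D=2048/423] → run A
t=27: vr[A=1024/141 D=2048/423] → run D
t=28: vr[A=1024/141 D=1024/141] → run A
t=29: vr[D=1024/141] → run D
t=30: vr[D=4096/423] → run D
t=31: vr[D=5120/423] → run D
t=32: vr[D=2048/141] → run D
t=33: (idle)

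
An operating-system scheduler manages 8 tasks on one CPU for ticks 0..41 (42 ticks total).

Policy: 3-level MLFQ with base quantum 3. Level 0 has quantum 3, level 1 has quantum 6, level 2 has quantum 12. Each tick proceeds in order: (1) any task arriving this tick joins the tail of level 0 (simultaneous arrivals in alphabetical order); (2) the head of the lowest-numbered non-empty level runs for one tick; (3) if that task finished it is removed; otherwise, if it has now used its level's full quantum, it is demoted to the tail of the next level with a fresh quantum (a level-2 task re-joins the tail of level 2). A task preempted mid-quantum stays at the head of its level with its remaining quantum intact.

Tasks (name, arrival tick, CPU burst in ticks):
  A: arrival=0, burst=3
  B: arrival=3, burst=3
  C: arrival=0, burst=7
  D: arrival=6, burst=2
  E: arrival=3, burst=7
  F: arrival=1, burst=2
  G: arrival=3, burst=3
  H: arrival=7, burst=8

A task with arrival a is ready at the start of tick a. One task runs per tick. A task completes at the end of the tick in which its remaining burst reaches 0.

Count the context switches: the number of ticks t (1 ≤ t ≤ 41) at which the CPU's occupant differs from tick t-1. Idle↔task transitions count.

t=0: L0/L1/L2 = AC/-/- → run A
t=1: L0/L1/L2 = ACF/-/- → run A
t=2: L0/L1/L2 = ACF/-/- → run A
t=3: L0/L1/L2 = CFBEG/-/- → run C
t=4: L0/L1/L2 = CFBEG/-/- → run C
t=5: L0/L1/L2 = CFBEG/-/- → run C
t=6: L0/L1/L2 = FBEGD/C/- → run F
t=7: L0/L1/L2 = FBEGDH/C/- → run F
t=8: L0/L1/L2 = BEGDH/C/- → run B
t=9: L0/L1/L2 = BEGDH/C/- → run B
t=10: L0/L1/L2 = BEGDH/C/- → run B
t=11: L0/L1/L2 = EGDH/C/- → run E
t=12: L0/L1/L2 = EGDH/C/- → run E
t=13: L0/L1/L2 = EGDH/C/- → run E
t=14: L0/L1/L2 = GDH/CE/- → run G
t=15: L0/L1/L2 = GDH/CE/- → run G
t=16: L0/L1/L2 = GDH/CE/- → run G
t=17: L0/L1/L2 = DH/CE/- → run D
t=18: L0/L1/L2 = DH/CE/- → run D
t=19: L0/L1/L2 = H/CE/- → run H
t=20: L0/L1/L2 = H/CE/- → run H
t=21: L0/L1/L2 = H/CE/- → run H
t=22: L0/L1/L2 = -/CEH/- → run C
t=23: L0/L1/L2 = -/CEH/- → run C
t=24: L0/L1/L2 = -/CEH/- → run C
t=25: L0/L1/L2 = -/CEH/- → run C
t=26: L0/L1/L2 = -/EH/- → run E
t=27: L0/L1/L2 = -/EH/- → run E
t=28: L0/L1/L2 = -/EH/- → run E
t=29: L0/L1/L2 = -/EH/- → run E
t=30: L0/L1/L2 = -/H/- → run H
t=31: L0/L1/L2 = -/H/- → run H
t=32: L0/L1/L2 = -/H/- → run H
t=33: L0/L1/L2 = -/H/- → run H
t=34: L0/L1/L2 = -/H/- → run H
t=35: (idle)
t=36: (idle)
t=37: (idle)
t=38: (idle)
t=39: (idle)
t=40: (idle)
t=41: (idle)

context switches = 11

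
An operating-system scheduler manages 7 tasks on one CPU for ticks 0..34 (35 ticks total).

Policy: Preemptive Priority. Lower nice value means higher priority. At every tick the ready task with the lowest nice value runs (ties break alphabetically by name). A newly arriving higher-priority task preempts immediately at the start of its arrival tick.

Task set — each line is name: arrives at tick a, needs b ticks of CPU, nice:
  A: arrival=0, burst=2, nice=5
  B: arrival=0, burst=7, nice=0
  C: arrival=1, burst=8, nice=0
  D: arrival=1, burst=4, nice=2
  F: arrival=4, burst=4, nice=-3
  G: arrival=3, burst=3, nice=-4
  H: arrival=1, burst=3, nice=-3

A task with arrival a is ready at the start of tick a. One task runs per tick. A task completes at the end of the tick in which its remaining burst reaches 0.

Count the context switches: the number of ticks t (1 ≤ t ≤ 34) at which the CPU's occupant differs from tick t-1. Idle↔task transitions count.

t=0: ready={A,B} → run B
t=1: ready={A,B,C,D,H} → run H
t=2: ready={A,B,C,D,H} → run H
t=3: ready={A,B,C,D,G,H} → run G
t=4: ready={A,B,C,D,F,G,H} → run G
t=5: ready={A,B,C,D,F,G,H} → run G
t=6: ready={A,B,C,D,F,H} → run F
t=7: ready={A,B,C,D,F,H} → run F
t=8: ready={A,B,C,D,F,H} → run F
t=9: ready={A,B,C,D,F,H} → run F
t=10: ready={A,B,C,D,H} → run H
t=11: ready={A,B,C,D} → run B
t=12: ready={A,B,C,D} → run B
t=13: ready={A,B,C,D} → run B
t=14: ready={A,B,C,D} → run B
t=15: ready={A,B,C,D} → run B
t=16: ready={A,B,C,D} → run B
t=17: ready={A,C,D} → run C
t=18: ready={A,C,D} → run C
t=19: ready={A,C,D} → run C
t=20: ready={A,C,D} → run C
t=21: ready={A,C,D} → run C
t=22: ready={A,C,D} → run C
t=23: ready={A,C,D} → run C
t=24: ready={A,C,D} → run C
t=25: ready={A,D} → run D
t=26: ready={A,D} → run D
t=27: ready={A,D} → run D
t=28: ready={A,D} → run D
t=29: ready={A} → run A
t=30: ready={A} → run A
t=31: (idle)
t=32: (idle)
t=33: (idle)
t=34: (idle)

context switches = 9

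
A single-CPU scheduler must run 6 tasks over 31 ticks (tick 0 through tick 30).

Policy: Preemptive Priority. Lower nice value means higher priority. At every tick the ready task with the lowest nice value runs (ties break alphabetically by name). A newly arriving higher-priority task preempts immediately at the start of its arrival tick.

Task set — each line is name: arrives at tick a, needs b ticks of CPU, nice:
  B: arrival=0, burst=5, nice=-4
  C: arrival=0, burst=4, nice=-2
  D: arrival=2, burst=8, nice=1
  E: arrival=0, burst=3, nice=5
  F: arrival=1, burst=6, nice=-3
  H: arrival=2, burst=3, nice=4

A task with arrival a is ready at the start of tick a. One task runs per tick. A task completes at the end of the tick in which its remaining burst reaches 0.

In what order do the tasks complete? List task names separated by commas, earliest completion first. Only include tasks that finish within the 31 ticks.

completion order = B, F, C, D, H, E

t=0: ready={B,C,E} → run B
t=1: ready={B,C,E,F} → run B
t=2: ready={B,C,D,E,F,H} → run B
t=3: ready={B,C,D,E,F,H} → run B
t=4: ready={B,C,D,E,F,H} → run B
t=5: ready={C,D,E,F,H} → run F
t=6: ready={C,D,E,F,H} → run F
t=7: ready={C,D,E,F,H} → run F
t=8: ready={C,D,E,F,H} → run F
t=9: ready={C,D,E,F,H} → run F
t=10: ready={C,D,E,F,H} → run F
t=11: ready={C,D,E,H} → run C
t=12: ready={C,D,E,H} → run C
t=13: ready={C,D,E,H} → run C
t=14: ready={C,D,E,H} → run C
t=15: ready={D,E,H} → run D
t=16: ready={D,E,H} → run D
t=17: ready={D,E,H} → run D
t=18: ready={D,E,H} → run D
t=19: ready={D,E,H} → run D
t=20: ready={D,E,H} → run D
t=21: ready={D,E,H} → run D
t=22: ready={D,E,H} → run D
t=23: ready={E,H} → run H
t=24: ready={E,H} → run H
t=25: ready={E,H} → run H
t=26: ready={E} → run E
t=27: ready={E} → run E
t=28: ready={E} → run E
t=29: (idle)
t=30: (idle)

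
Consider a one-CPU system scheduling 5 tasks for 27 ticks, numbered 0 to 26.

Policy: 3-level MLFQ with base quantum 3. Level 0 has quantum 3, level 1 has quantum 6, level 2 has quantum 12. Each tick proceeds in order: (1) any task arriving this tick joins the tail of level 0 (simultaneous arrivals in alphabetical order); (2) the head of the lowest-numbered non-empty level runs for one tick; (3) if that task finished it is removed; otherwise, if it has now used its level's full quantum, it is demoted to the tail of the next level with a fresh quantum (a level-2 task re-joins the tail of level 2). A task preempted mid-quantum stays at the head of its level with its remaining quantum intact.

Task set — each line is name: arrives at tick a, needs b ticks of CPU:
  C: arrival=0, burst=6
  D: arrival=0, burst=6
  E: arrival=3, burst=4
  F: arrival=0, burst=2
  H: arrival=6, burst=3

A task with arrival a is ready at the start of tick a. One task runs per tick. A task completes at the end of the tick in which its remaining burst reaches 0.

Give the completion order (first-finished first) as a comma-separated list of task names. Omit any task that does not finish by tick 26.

completion order = F, H, C, D, E

t=0: L0/L1/L2 = CDF/-/- → run C
t=1: L0/L1/L2 = CDF/-/- → run C
t=2: L0/L1/L2 = CDF/-/- → run C
t=3: L0/L1/L2 = DFE/C/- → run D
t=4: L0/L1/L2 = DFE/C/- → run D
t=5: L0/L1/L2 = DFE/C/- → run D
t=6: L0/L1/L2 = FEH/CD/- → run F
t=7: L0/L1/L2 = FEH/CD/- → run F
t=8: L0/L1/L2 = EH/CD/- → run E
t=9: L0/L1/L2 = EH/CD/- → run E
t=10: L0/L1/L2 = EH/CD/- → run E
t=11: L0/L1/L2 = H/CDE/- → run H
t=12: L0/L1/L2 = H/CDE/- → run H
t=13: L0/L1/L2 = H/CDE/- → run H
t=14: L0/L1/L2 = -/CDE/- → run C
t=15: L0/L1/L2 = -/CDE/- → run C
t=16: L0/L1/L2 = -/CDE/- → run C
t=17: L0/L1/L2 = -/DE/- → run D
t=18: L0/L1/L2 = -/DE/- → run D
t=19: L0/L1/L2 = -/DE/- → run D
t=20: L0/L1/L2 = -/E/- → run E
t=21: (idle)
t=22: (idle)
t=23: (idle)
t=24: (idle)
t=25: (idle)
t=26: (idle)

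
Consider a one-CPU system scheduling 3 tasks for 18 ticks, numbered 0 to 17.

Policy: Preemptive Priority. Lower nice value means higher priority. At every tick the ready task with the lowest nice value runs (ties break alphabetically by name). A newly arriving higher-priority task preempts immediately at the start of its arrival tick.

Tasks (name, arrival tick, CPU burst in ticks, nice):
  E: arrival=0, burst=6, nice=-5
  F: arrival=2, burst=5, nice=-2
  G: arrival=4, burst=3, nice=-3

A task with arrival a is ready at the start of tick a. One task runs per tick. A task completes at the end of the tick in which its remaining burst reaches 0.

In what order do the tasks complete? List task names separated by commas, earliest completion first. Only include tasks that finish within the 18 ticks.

t=0: ready={E} → run E
t=1: ready={E} → run E
t=2: ready={E,F} → run E
t=3: ready={E,F} → run E
t=4: ready={E,F,G} → run E
t=5: ready={E,F,G} → run E
t=6: ready={F,G} → run G
t=7: ready={F,G} → run G
t=8: ready={F,G} → run G
t=9: ready={F} → run F
t=10: ready={F} → run F
t=11: ready={F} → run F
t=12: ready={F} → run F
t=13: ready={F} → run F
t=14: (idle)
t=15: (idle)
t=16: (idle)
t=17: (idle)

completion order = E, G, F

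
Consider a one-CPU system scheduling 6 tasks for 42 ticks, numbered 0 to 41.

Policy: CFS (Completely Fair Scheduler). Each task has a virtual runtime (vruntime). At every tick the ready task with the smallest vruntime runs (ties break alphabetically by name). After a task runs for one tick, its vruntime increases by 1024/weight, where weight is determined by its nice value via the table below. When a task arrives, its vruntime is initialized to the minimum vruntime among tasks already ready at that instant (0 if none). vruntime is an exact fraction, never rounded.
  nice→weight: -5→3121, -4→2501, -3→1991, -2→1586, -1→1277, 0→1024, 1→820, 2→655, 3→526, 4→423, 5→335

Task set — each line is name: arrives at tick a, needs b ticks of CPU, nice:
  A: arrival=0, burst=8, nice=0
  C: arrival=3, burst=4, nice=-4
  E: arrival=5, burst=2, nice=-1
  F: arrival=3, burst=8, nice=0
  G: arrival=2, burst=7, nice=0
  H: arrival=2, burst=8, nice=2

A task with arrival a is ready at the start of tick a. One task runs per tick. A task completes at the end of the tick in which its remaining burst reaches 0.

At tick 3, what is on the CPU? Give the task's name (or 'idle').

t=0: vr[A=0] → run A
t=1: vr[A=1] → run A
t=2: vr[A=2 G=2 H=2] → run A
t=3: vr[A=3 C=2 F=2 G=2 H=2] → run C
t=4: vr[A=3 C=6026/2501 F=2 G=2 H=2] → run F
t=5: vr[A=3 C=6026/2501 E=2 F=3 G=2 H=2] → run E
t=6: vr[A=3 C=6026/2501 E=3578/1277 F=3 G=2 H=2] → run G
t=7: vr[A=3 C=6026/2501 E=3578/1277 F=3 G=3 H=2] → run H
t=8: vr[A=3 C=6026/2501 E=3578/1277 F=3 G=3 H=2334/655] → run C
t=9: vr[A=3 C=7050/2501 E=3578/1277 F=3 G=3 H=2334/655] → run E
t=10: vr[A=3 C=7050/2501 F=3 G=3 H=2334/655] → run C
t=11: vr[A=3 C=8074/2501 F=3 G=3 H=2334/655] → run A
t=12: vr[A=4 C=8074/2501 F=3 G=3 H=2334/655] → run F
t=13: vr[A=4 C=8074/2501 F=4 G=3 H=2334/655] → run G
t=14: vr[A=4 C=8074/2501 F=4 G=4 H=2334/655] → run C
t=15: vr[A=4 F=4 G=4 H=2334/655] → run H
t=16: vr[A=4 F=4 G=4 H=3358/655] → run A
t=17: vr[A=5 F=4 G=4 H=3358/655] → run F
t=18: vr[A=5 F=5 G=4 H=3358/655] → run G
t=19: vr[A=5 F=5 G=5 H=3358/655] → run A
t=20: vr[A=6 F=5 G=5 H=3358/655] → run F
t=21: vr[A=6 F=6 G=5 H=3358/655] → run G
t=22: vr[A=6 F=6 G=6 H=3358/655] → run H
t=23: vr[A=6 F=6 G=6 H=4382/655] → run A
t=24: vr[A=7 F=6 G=6 H=4382/655] → run F
t=25: vr[A=7 F=7 G=6 H=4382/655] → run G
t=26: vr[A=7 F=7 G=7 H=4382/655] → run H
t=27: vr[A=7 F=7 G=7 H=5406/655] → run A
t=28: vr[F=7 G=7 H=5406/655] → run F
t=29: vr[F=8 G=7 H=5406/655] → run G
t=30: vr[F=8 G=8 H=5406/655] → run F
t=31: vr[F=9 G=8 H=5406/655] → run G
t=32: vr[F=9 H=5406/655] → run H
t=33: vr[F=9 H=1286/131] → run F
t=34: vr[H=1286/131] → run H
t=35: vr[H=7454/655] → run H
t=36: vr[H=8478/655] → run H
t=37: (idle)
t=38: (idle)
t=39: (idle)
t=40: (idle)
t=41: (idle)

running at tick 3 = C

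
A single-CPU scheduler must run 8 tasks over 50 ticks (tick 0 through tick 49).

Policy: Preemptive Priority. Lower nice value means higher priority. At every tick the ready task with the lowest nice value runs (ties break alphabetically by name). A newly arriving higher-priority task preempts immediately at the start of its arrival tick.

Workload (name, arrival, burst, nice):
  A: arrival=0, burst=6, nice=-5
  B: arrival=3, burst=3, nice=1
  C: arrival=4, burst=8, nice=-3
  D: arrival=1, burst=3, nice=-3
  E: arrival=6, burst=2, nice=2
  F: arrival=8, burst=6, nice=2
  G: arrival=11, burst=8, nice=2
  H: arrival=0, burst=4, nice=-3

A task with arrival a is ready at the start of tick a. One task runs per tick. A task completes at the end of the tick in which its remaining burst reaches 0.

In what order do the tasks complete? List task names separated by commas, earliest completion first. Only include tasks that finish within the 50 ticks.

t=0: ready={A,H} → run A
t=1: ready={A,D,H} → run A
t=2: ready={A,D,H} → run A
t=3: ready={A,B,D,H} → run A
t=4: ready={A,B,C,D,H} → run A
t=5: ready={A,B,C,D,H} → run A
t=6: ready={B,C,D,E,H} → run C
t=7: ready={B,C,D,E,H} → run C
t=8: ready={B,C,D,E,F,H} → run C
t=9: ready={B,C,D,E,F,H} → run C
t=10: ready={B,C,D,E,F,H} → run C
t=11: ready={B,C,D,E,F,G,H} → run C
t=12: ready={B,C,D,E,F,G,H} → run C
t=13: ready={B,C,D,E,F,G,H} → run C
t=14: ready={B,D,E,F,G,H} → run D
t=15: ready={B,D,E,F,G,H} → run D
t=16: ready={B,D,E,F,G,H} → run D
t=17: ready={B,E,F,G,H} → run H
t=18: ready={B,E,F,G,H} → run H
t=19: ready={B,E,F,G,H} → run H
t=20: ready={B,E,F,G,H} → run H
t=21: ready={B,E,F,G} → run B
t=22: ready={B,E,F,G} → run B
t=23: ready={B,E,F,G} → run B
t=24: ready={E,F,G} → run E
t=25: ready={E,F,G} → run E
t=26: ready={F,G} → run F
t=27: ready={F,G} → run F
t=28: ready={F,G} → run F
t=29: ready={F,G} → run F
t=30: ready={F,G} → run F
t=31: ready={F,G} → run F
t=32: ready={G} → run G
t=33: ready={G} → run G
t=34: ready={G} → run G
t=35: ready={G} → run G
t=36: ready={G} → run G
t=37: ready={G} → run G
t=38: ready={G} → run G
t=39: ready={G} → run G
t=40: (idle)
t=41: (idle)
t=42: (idle)
t=43: (idle)
t=44: (idle)
t=45: (idle)
t=46: (idle)
t=47: (idle)
t=48: (idle)
t=49: (idle)

completion order = A, C, D, H, B, E, F, G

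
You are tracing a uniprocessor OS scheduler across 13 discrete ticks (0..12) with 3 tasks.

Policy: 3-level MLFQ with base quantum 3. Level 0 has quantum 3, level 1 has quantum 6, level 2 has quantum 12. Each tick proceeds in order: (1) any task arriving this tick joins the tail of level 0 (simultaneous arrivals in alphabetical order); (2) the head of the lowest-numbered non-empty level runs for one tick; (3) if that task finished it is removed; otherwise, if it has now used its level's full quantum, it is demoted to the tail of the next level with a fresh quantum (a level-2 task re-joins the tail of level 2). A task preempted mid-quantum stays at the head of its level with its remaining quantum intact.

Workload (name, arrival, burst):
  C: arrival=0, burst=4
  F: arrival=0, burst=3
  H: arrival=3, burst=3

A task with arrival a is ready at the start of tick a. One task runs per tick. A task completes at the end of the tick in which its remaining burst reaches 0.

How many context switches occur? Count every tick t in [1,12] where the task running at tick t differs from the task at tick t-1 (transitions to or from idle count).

context switches = 4

t=0: L0/L1/L2 = CF/-/- → run C
t=1: L0/L1/L2 = CF/-/- → run C
t=2: L0/L1/L2 = CF/-/- → run C
t=3: L0/L1/L2 = FH/C/- → run F
t=4: L0/L1/L2 = FH/C/- → run F
t=5: L0/L1/L2 = FH/C/- → run F
t=6: L0/L1/L2 = H/C/- → run H
t=7: L0/L1/L2 = H/C/- → run H
t=8: L0/L1/L2 = H/C/- → run H
t=9: L0/L1/L2 = -/C/- → run C
t=10: (idle)
t=11: (idle)
t=12: (idle)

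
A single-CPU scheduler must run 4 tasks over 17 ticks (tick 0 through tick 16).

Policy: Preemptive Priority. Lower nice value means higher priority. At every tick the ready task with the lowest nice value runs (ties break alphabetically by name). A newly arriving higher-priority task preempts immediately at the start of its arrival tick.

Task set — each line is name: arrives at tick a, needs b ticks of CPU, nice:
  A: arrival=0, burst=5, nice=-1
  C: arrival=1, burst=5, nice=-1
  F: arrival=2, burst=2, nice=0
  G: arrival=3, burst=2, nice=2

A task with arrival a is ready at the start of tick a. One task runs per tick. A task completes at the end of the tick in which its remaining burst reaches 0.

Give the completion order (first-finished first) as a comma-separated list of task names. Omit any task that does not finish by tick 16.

t=0: ready={A} → run A
t=1: ready={A,C} → run A
t=2: ready={A,C,F} → run A
t=3: ready={A,C,F,G} → run A
t=4: ready={A,C,F,G} → run A
t=5: ready={C,F,G} → run C
t=6: ready={C,F,G} → run C
t=7: ready={C,F,G} → run C
t=8: ready={C,F,G} → run C
t=9: ready={C,F,G} → run C
t=10: ready={F,G} → run F
t=11: ready={F,G} → run F
t=12: ready={G} → run G
t=13: ready={G} → run G
t=14: (idle)
t=15: (idle)
t=16: (idle)

completion order = A, C, F, G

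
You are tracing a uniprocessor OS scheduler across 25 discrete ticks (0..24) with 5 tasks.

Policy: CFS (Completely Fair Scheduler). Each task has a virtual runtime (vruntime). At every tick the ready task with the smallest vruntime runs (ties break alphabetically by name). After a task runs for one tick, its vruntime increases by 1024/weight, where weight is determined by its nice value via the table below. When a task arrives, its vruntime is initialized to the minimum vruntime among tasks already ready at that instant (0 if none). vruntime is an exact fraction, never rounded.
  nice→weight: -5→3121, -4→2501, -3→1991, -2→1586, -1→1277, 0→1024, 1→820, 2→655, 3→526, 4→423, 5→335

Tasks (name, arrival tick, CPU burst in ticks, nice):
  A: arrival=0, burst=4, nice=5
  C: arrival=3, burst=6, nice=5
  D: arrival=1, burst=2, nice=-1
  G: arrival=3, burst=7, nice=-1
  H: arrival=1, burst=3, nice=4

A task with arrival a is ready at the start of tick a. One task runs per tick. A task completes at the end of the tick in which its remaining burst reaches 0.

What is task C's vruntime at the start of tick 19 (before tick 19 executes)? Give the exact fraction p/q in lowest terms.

t=0: vr[A=0] → run A
t=1: vr[A=1024/335 D=1024/335 H=1024/335] → run A
t=2: vr[A=2048/335 D=1024/335 H=1024/335] → run D
t=3: vr[A=2048/335 C=1024/335 D=1650688/427795 G=1024/335 H=1024/335] → run C
t=4: vr[A=2048/335 C=2048/335 D=1650688/427795 G=1024/335 H=1024/335] → run G
t=5: vr[A=2048/335 C=2048/335 D=1650688/427795 G=1650688/427795 H=1024/335] → run H
t=6: vr[A=2048/335 C=2048/335 D=1650688/427795 G=1650688/427795 H=776192/141705] → run D
t=7: vr[A=2048/335 C=2048/335 G=1650688/427795 H=776192/141705] → run G
t=8: vr[A=2048/335 C=2048/335 G=1993728/427795 H=776192/141705] → run G
t=9: vr[A=2048/335 C=2048/335 G=2336768/427795 H=776192/141705] → run G
t=10: vr[A=2048/335 C=2048/335 G=2679808/427795 H=776192/141705] → run H
t=11: vr[A=2048/335 C=2048/335 G=2679808/427795 H=1119232/141705] → run A
t=12: vr[A=3072/335 C=2048/335 G=2679808/427795 H=1119232/141705] → run C
t=13: vr[A=3072/335 C=3072/335 G=2679808/427795 H=1119232/141705] → run G
t=14: vr[A=3072/335 C=3072/335 G=3022848/427795 H=1119232/141705] → run G
t=15: vr[A=3072/335 C=3072/335 G=3365888/427795 H=1119232/141705] → run G
t=16: vr[A=3072/335 C=3072/335 H=1119232/141705] → run H
t=17: vr[A=3072/335 C=3072/335] → run A
t=18: vr[C=3072/335] → run C
t=19: vr[C=4096/335] → run C
t=20: vr[C=1024/67] → run C
t=21: vr[C=6144/335] → run C
t=22: (idle)
t=23: (idle)
t=24: (idle)

vruntime(C, start of tick 19) = 4096/335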